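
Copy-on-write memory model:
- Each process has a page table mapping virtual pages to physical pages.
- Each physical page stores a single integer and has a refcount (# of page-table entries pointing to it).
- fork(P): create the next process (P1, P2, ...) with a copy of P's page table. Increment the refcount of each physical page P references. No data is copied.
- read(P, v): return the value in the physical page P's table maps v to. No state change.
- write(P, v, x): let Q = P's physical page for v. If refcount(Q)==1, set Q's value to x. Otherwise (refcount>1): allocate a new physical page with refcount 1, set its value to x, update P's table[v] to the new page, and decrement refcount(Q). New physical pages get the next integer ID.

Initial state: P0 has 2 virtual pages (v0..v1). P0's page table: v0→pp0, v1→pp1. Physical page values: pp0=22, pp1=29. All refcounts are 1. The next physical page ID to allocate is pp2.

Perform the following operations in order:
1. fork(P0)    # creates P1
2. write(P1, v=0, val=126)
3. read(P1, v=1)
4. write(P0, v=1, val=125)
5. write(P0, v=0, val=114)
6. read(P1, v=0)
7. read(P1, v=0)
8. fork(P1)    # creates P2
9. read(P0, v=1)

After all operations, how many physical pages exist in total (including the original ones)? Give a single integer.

Answer: 4

Derivation:
Op 1: fork(P0) -> P1. 2 ppages; refcounts: pp0:2 pp1:2
Op 2: write(P1, v0, 126). refcount(pp0)=2>1 -> COPY to pp2. 3 ppages; refcounts: pp0:1 pp1:2 pp2:1
Op 3: read(P1, v1) -> 29. No state change.
Op 4: write(P0, v1, 125). refcount(pp1)=2>1 -> COPY to pp3. 4 ppages; refcounts: pp0:1 pp1:1 pp2:1 pp3:1
Op 5: write(P0, v0, 114). refcount(pp0)=1 -> write in place. 4 ppages; refcounts: pp0:1 pp1:1 pp2:1 pp3:1
Op 6: read(P1, v0) -> 126. No state change.
Op 7: read(P1, v0) -> 126. No state change.
Op 8: fork(P1) -> P2. 4 ppages; refcounts: pp0:1 pp1:2 pp2:2 pp3:1
Op 9: read(P0, v1) -> 125. No state change.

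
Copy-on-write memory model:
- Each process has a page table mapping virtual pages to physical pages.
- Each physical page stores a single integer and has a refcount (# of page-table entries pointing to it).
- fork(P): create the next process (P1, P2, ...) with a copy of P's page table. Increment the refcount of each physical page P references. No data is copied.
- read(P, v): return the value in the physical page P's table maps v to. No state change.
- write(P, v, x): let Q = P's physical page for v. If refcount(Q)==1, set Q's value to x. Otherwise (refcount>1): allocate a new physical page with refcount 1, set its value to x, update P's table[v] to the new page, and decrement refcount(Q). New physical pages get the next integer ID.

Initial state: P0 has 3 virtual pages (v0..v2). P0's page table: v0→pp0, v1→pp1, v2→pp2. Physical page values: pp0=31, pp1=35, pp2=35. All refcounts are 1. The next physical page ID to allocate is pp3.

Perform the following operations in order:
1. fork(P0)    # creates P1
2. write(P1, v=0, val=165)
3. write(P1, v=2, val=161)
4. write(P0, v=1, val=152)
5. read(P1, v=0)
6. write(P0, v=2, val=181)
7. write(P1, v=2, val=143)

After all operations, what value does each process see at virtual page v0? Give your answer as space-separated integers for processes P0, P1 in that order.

Answer: 31 165

Derivation:
Op 1: fork(P0) -> P1. 3 ppages; refcounts: pp0:2 pp1:2 pp2:2
Op 2: write(P1, v0, 165). refcount(pp0)=2>1 -> COPY to pp3. 4 ppages; refcounts: pp0:1 pp1:2 pp2:2 pp3:1
Op 3: write(P1, v2, 161). refcount(pp2)=2>1 -> COPY to pp4. 5 ppages; refcounts: pp0:1 pp1:2 pp2:1 pp3:1 pp4:1
Op 4: write(P0, v1, 152). refcount(pp1)=2>1 -> COPY to pp5. 6 ppages; refcounts: pp0:1 pp1:1 pp2:1 pp3:1 pp4:1 pp5:1
Op 5: read(P1, v0) -> 165. No state change.
Op 6: write(P0, v2, 181). refcount(pp2)=1 -> write in place. 6 ppages; refcounts: pp0:1 pp1:1 pp2:1 pp3:1 pp4:1 pp5:1
Op 7: write(P1, v2, 143). refcount(pp4)=1 -> write in place. 6 ppages; refcounts: pp0:1 pp1:1 pp2:1 pp3:1 pp4:1 pp5:1
P0: v0 -> pp0 = 31
P1: v0 -> pp3 = 165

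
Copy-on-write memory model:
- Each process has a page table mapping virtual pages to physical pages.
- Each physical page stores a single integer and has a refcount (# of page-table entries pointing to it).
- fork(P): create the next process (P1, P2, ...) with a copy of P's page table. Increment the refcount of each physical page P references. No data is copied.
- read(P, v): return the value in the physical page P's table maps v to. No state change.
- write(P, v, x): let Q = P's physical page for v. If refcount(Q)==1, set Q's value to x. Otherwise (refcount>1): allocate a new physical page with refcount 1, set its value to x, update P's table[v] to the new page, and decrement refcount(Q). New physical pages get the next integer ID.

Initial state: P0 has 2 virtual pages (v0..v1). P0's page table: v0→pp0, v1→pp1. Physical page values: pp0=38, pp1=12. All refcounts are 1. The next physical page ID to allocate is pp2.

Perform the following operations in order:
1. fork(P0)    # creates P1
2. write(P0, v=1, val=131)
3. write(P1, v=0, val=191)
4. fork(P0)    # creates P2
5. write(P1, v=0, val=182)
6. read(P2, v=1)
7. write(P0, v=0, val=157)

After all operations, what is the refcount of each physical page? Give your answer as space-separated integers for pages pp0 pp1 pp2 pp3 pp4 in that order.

Answer: 1 1 2 1 1

Derivation:
Op 1: fork(P0) -> P1. 2 ppages; refcounts: pp0:2 pp1:2
Op 2: write(P0, v1, 131). refcount(pp1)=2>1 -> COPY to pp2. 3 ppages; refcounts: pp0:2 pp1:1 pp2:1
Op 3: write(P1, v0, 191). refcount(pp0)=2>1 -> COPY to pp3. 4 ppages; refcounts: pp0:1 pp1:1 pp2:1 pp3:1
Op 4: fork(P0) -> P2. 4 ppages; refcounts: pp0:2 pp1:1 pp2:2 pp3:1
Op 5: write(P1, v0, 182). refcount(pp3)=1 -> write in place. 4 ppages; refcounts: pp0:2 pp1:1 pp2:2 pp3:1
Op 6: read(P2, v1) -> 131. No state change.
Op 7: write(P0, v0, 157). refcount(pp0)=2>1 -> COPY to pp4. 5 ppages; refcounts: pp0:1 pp1:1 pp2:2 pp3:1 pp4:1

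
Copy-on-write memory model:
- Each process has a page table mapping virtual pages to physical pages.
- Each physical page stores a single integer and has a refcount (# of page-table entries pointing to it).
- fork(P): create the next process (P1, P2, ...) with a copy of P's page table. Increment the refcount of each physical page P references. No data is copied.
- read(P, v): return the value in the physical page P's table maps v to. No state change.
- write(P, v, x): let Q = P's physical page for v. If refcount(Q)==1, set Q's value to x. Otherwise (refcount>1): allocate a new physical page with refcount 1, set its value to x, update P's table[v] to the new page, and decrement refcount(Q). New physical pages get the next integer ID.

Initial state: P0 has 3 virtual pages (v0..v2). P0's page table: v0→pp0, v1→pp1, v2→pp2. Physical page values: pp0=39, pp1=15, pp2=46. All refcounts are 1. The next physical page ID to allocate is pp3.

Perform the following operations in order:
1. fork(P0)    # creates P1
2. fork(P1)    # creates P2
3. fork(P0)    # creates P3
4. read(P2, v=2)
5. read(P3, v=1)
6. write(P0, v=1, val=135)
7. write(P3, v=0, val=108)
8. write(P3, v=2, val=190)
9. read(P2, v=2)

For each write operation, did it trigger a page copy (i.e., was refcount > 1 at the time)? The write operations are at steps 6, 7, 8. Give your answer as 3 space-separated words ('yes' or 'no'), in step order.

Op 1: fork(P0) -> P1. 3 ppages; refcounts: pp0:2 pp1:2 pp2:2
Op 2: fork(P1) -> P2. 3 ppages; refcounts: pp0:3 pp1:3 pp2:3
Op 3: fork(P0) -> P3. 3 ppages; refcounts: pp0:4 pp1:4 pp2:4
Op 4: read(P2, v2) -> 46. No state change.
Op 5: read(P3, v1) -> 15. No state change.
Op 6: write(P0, v1, 135). refcount(pp1)=4>1 -> COPY to pp3. 4 ppages; refcounts: pp0:4 pp1:3 pp2:4 pp3:1
Op 7: write(P3, v0, 108). refcount(pp0)=4>1 -> COPY to pp4. 5 ppages; refcounts: pp0:3 pp1:3 pp2:4 pp3:1 pp4:1
Op 8: write(P3, v2, 190). refcount(pp2)=4>1 -> COPY to pp5. 6 ppages; refcounts: pp0:3 pp1:3 pp2:3 pp3:1 pp4:1 pp5:1
Op 9: read(P2, v2) -> 46. No state change.

yes yes yes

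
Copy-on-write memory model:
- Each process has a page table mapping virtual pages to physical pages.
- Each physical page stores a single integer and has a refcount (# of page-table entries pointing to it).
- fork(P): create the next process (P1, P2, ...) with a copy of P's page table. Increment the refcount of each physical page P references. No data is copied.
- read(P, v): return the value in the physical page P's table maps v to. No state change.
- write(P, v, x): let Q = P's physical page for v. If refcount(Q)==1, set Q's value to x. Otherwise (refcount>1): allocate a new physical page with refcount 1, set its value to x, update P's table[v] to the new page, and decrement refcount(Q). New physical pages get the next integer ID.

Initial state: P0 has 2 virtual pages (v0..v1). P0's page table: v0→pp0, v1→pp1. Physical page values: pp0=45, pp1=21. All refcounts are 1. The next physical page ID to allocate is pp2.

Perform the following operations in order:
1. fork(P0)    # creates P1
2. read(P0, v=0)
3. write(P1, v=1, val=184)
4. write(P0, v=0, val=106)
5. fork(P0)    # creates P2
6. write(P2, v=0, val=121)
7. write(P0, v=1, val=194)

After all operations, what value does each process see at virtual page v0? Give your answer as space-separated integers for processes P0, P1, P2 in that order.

Answer: 106 45 121

Derivation:
Op 1: fork(P0) -> P1. 2 ppages; refcounts: pp0:2 pp1:2
Op 2: read(P0, v0) -> 45. No state change.
Op 3: write(P1, v1, 184). refcount(pp1)=2>1 -> COPY to pp2. 3 ppages; refcounts: pp0:2 pp1:1 pp2:1
Op 4: write(P0, v0, 106). refcount(pp0)=2>1 -> COPY to pp3. 4 ppages; refcounts: pp0:1 pp1:1 pp2:1 pp3:1
Op 5: fork(P0) -> P2. 4 ppages; refcounts: pp0:1 pp1:2 pp2:1 pp3:2
Op 6: write(P2, v0, 121). refcount(pp3)=2>1 -> COPY to pp4. 5 ppages; refcounts: pp0:1 pp1:2 pp2:1 pp3:1 pp4:1
Op 7: write(P0, v1, 194). refcount(pp1)=2>1 -> COPY to pp5. 6 ppages; refcounts: pp0:1 pp1:1 pp2:1 pp3:1 pp4:1 pp5:1
P0: v0 -> pp3 = 106
P1: v0 -> pp0 = 45
P2: v0 -> pp4 = 121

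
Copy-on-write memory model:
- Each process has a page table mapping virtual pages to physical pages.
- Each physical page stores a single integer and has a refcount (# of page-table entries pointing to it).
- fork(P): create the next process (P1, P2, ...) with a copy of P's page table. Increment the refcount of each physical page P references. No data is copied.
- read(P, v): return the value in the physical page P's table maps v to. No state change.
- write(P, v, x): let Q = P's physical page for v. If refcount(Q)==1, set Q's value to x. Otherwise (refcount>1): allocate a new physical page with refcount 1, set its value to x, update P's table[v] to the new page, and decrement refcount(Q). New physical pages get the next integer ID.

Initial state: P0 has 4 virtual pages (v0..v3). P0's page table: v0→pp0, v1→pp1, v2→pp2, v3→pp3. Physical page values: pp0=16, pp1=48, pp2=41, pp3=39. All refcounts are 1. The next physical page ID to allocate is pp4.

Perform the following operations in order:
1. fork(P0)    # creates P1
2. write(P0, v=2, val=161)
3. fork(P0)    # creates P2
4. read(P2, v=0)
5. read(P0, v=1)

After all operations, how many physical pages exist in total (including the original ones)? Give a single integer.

Answer: 5

Derivation:
Op 1: fork(P0) -> P1. 4 ppages; refcounts: pp0:2 pp1:2 pp2:2 pp3:2
Op 2: write(P0, v2, 161). refcount(pp2)=2>1 -> COPY to pp4. 5 ppages; refcounts: pp0:2 pp1:2 pp2:1 pp3:2 pp4:1
Op 3: fork(P0) -> P2. 5 ppages; refcounts: pp0:3 pp1:3 pp2:1 pp3:3 pp4:2
Op 4: read(P2, v0) -> 16. No state change.
Op 5: read(P0, v1) -> 48. No state change.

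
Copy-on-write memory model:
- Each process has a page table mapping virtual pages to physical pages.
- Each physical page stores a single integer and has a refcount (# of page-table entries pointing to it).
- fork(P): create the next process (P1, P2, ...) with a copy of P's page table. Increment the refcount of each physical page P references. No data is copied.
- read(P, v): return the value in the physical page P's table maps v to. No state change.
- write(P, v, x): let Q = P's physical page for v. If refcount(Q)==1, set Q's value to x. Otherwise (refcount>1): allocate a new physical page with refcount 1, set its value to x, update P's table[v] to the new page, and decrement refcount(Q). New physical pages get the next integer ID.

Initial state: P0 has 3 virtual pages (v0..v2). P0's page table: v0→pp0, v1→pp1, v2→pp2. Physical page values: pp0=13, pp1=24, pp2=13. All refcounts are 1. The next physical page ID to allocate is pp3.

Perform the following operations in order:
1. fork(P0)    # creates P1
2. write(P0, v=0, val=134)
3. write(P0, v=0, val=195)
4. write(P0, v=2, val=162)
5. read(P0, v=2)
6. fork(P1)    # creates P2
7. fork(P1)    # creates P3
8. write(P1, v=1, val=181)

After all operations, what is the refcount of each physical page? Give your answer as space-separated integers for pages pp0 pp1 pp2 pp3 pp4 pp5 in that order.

Answer: 3 3 3 1 1 1

Derivation:
Op 1: fork(P0) -> P1. 3 ppages; refcounts: pp0:2 pp1:2 pp2:2
Op 2: write(P0, v0, 134). refcount(pp0)=2>1 -> COPY to pp3. 4 ppages; refcounts: pp0:1 pp1:2 pp2:2 pp3:1
Op 3: write(P0, v0, 195). refcount(pp3)=1 -> write in place. 4 ppages; refcounts: pp0:1 pp1:2 pp2:2 pp3:1
Op 4: write(P0, v2, 162). refcount(pp2)=2>1 -> COPY to pp4. 5 ppages; refcounts: pp0:1 pp1:2 pp2:1 pp3:1 pp4:1
Op 5: read(P0, v2) -> 162. No state change.
Op 6: fork(P1) -> P2. 5 ppages; refcounts: pp0:2 pp1:3 pp2:2 pp3:1 pp4:1
Op 7: fork(P1) -> P3. 5 ppages; refcounts: pp0:3 pp1:4 pp2:3 pp3:1 pp4:1
Op 8: write(P1, v1, 181). refcount(pp1)=4>1 -> COPY to pp5. 6 ppages; refcounts: pp0:3 pp1:3 pp2:3 pp3:1 pp4:1 pp5:1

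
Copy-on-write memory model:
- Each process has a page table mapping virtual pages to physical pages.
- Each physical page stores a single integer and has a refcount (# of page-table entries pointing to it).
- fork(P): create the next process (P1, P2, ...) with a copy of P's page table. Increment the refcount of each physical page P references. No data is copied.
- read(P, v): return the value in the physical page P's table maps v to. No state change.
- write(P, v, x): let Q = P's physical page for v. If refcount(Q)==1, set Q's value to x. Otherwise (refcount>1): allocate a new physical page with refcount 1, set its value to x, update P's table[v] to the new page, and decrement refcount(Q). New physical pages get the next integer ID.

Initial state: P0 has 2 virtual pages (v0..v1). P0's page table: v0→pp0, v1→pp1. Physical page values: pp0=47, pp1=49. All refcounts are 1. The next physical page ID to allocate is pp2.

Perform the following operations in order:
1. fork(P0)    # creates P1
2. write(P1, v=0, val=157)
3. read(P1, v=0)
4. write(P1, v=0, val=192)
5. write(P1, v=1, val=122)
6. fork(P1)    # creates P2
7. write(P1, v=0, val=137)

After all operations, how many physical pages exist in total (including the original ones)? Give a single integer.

Answer: 5

Derivation:
Op 1: fork(P0) -> P1. 2 ppages; refcounts: pp0:2 pp1:2
Op 2: write(P1, v0, 157). refcount(pp0)=2>1 -> COPY to pp2. 3 ppages; refcounts: pp0:1 pp1:2 pp2:1
Op 3: read(P1, v0) -> 157. No state change.
Op 4: write(P1, v0, 192). refcount(pp2)=1 -> write in place. 3 ppages; refcounts: pp0:1 pp1:2 pp2:1
Op 5: write(P1, v1, 122). refcount(pp1)=2>1 -> COPY to pp3. 4 ppages; refcounts: pp0:1 pp1:1 pp2:1 pp3:1
Op 6: fork(P1) -> P2. 4 ppages; refcounts: pp0:1 pp1:1 pp2:2 pp3:2
Op 7: write(P1, v0, 137). refcount(pp2)=2>1 -> COPY to pp4. 5 ppages; refcounts: pp0:1 pp1:1 pp2:1 pp3:2 pp4:1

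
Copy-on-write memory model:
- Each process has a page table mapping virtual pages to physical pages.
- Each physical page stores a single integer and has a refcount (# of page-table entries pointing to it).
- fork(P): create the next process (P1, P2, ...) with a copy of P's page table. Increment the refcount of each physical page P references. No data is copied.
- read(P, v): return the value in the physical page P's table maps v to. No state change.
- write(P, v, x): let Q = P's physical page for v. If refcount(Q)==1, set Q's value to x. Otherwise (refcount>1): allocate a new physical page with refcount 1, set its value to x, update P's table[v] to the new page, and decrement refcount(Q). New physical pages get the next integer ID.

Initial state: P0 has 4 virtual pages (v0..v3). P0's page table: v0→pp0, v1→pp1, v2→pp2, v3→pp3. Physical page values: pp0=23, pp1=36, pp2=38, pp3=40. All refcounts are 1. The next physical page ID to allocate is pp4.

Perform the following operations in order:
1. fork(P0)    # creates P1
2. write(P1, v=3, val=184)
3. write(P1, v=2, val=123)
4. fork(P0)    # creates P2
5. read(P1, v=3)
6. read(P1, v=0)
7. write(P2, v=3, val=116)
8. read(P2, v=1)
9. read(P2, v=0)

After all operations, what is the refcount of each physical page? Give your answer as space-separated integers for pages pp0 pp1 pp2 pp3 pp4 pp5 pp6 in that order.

Op 1: fork(P0) -> P1. 4 ppages; refcounts: pp0:2 pp1:2 pp2:2 pp3:2
Op 2: write(P1, v3, 184). refcount(pp3)=2>1 -> COPY to pp4. 5 ppages; refcounts: pp0:2 pp1:2 pp2:2 pp3:1 pp4:1
Op 3: write(P1, v2, 123). refcount(pp2)=2>1 -> COPY to pp5. 6 ppages; refcounts: pp0:2 pp1:2 pp2:1 pp3:1 pp4:1 pp5:1
Op 4: fork(P0) -> P2. 6 ppages; refcounts: pp0:3 pp1:3 pp2:2 pp3:2 pp4:1 pp5:1
Op 5: read(P1, v3) -> 184. No state change.
Op 6: read(P1, v0) -> 23. No state change.
Op 7: write(P2, v3, 116). refcount(pp3)=2>1 -> COPY to pp6. 7 ppages; refcounts: pp0:3 pp1:3 pp2:2 pp3:1 pp4:1 pp5:1 pp6:1
Op 8: read(P2, v1) -> 36. No state change.
Op 9: read(P2, v0) -> 23. No state change.

Answer: 3 3 2 1 1 1 1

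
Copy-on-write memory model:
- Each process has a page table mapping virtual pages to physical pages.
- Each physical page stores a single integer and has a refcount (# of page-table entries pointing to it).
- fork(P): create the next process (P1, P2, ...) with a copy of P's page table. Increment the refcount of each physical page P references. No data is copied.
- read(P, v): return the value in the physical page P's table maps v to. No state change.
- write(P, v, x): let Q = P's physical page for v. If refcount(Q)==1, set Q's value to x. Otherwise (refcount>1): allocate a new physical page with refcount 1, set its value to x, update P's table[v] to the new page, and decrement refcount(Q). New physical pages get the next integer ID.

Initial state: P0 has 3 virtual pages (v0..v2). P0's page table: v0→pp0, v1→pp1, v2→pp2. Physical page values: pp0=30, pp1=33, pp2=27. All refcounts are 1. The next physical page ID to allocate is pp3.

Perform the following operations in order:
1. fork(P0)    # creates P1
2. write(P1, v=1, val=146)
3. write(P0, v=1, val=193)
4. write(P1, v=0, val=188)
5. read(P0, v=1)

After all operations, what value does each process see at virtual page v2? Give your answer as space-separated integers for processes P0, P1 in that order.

Answer: 27 27

Derivation:
Op 1: fork(P0) -> P1. 3 ppages; refcounts: pp0:2 pp1:2 pp2:2
Op 2: write(P1, v1, 146). refcount(pp1)=2>1 -> COPY to pp3. 4 ppages; refcounts: pp0:2 pp1:1 pp2:2 pp3:1
Op 3: write(P0, v1, 193). refcount(pp1)=1 -> write in place. 4 ppages; refcounts: pp0:2 pp1:1 pp2:2 pp3:1
Op 4: write(P1, v0, 188). refcount(pp0)=2>1 -> COPY to pp4. 5 ppages; refcounts: pp0:1 pp1:1 pp2:2 pp3:1 pp4:1
Op 5: read(P0, v1) -> 193. No state change.
P0: v2 -> pp2 = 27
P1: v2 -> pp2 = 27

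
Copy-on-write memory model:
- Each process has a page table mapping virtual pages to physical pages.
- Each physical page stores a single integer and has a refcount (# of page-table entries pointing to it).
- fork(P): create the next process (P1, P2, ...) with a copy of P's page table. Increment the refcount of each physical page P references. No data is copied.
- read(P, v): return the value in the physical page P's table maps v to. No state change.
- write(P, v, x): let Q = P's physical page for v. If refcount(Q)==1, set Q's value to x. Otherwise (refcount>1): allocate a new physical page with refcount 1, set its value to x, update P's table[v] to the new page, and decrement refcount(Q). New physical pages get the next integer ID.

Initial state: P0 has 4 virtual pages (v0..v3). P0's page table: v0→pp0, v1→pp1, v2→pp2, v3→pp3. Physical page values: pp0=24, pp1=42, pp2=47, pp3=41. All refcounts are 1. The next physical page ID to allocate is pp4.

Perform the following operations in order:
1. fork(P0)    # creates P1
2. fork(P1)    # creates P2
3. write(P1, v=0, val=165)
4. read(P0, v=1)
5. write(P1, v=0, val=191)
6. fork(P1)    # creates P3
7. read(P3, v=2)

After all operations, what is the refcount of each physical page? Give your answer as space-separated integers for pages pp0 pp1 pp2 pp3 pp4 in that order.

Op 1: fork(P0) -> P1. 4 ppages; refcounts: pp0:2 pp1:2 pp2:2 pp3:2
Op 2: fork(P1) -> P2. 4 ppages; refcounts: pp0:3 pp1:3 pp2:3 pp3:3
Op 3: write(P1, v0, 165). refcount(pp0)=3>1 -> COPY to pp4. 5 ppages; refcounts: pp0:2 pp1:3 pp2:3 pp3:3 pp4:1
Op 4: read(P0, v1) -> 42. No state change.
Op 5: write(P1, v0, 191). refcount(pp4)=1 -> write in place. 5 ppages; refcounts: pp0:2 pp1:3 pp2:3 pp3:3 pp4:1
Op 6: fork(P1) -> P3. 5 ppages; refcounts: pp0:2 pp1:4 pp2:4 pp3:4 pp4:2
Op 7: read(P3, v2) -> 47. No state change.

Answer: 2 4 4 4 2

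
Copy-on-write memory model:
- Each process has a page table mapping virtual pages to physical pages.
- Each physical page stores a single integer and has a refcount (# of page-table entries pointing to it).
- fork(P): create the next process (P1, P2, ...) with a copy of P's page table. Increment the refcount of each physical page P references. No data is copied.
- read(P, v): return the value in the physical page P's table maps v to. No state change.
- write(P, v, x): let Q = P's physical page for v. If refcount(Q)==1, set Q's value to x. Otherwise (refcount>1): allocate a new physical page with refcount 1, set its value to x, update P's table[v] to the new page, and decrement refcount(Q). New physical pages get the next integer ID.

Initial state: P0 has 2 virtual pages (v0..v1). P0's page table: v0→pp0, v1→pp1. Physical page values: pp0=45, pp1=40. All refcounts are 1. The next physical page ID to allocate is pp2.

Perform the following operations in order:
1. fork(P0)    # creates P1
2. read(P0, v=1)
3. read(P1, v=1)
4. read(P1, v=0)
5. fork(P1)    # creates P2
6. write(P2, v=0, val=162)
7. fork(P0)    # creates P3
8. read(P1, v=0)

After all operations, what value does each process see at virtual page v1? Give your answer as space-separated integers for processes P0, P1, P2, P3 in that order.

Answer: 40 40 40 40

Derivation:
Op 1: fork(P0) -> P1. 2 ppages; refcounts: pp0:2 pp1:2
Op 2: read(P0, v1) -> 40. No state change.
Op 3: read(P1, v1) -> 40. No state change.
Op 4: read(P1, v0) -> 45. No state change.
Op 5: fork(P1) -> P2. 2 ppages; refcounts: pp0:3 pp1:3
Op 6: write(P2, v0, 162). refcount(pp0)=3>1 -> COPY to pp2. 3 ppages; refcounts: pp0:2 pp1:3 pp2:1
Op 7: fork(P0) -> P3. 3 ppages; refcounts: pp0:3 pp1:4 pp2:1
Op 8: read(P1, v0) -> 45. No state change.
P0: v1 -> pp1 = 40
P1: v1 -> pp1 = 40
P2: v1 -> pp1 = 40
P3: v1 -> pp1 = 40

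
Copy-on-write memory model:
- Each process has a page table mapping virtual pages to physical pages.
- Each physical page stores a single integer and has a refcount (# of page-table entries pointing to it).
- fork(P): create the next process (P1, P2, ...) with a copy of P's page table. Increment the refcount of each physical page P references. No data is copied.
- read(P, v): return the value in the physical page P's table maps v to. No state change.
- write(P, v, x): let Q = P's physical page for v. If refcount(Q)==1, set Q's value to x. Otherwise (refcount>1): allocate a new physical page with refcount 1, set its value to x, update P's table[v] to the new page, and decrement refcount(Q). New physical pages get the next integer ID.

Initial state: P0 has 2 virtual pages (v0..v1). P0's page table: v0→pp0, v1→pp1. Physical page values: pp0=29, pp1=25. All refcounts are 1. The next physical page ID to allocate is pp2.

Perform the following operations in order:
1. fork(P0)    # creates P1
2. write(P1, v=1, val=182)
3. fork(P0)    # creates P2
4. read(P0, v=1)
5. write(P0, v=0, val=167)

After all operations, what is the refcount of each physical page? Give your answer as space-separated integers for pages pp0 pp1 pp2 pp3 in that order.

Answer: 2 2 1 1

Derivation:
Op 1: fork(P0) -> P1. 2 ppages; refcounts: pp0:2 pp1:2
Op 2: write(P1, v1, 182). refcount(pp1)=2>1 -> COPY to pp2. 3 ppages; refcounts: pp0:2 pp1:1 pp2:1
Op 3: fork(P0) -> P2. 3 ppages; refcounts: pp0:3 pp1:2 pp2:1
Op 4: read(P0, v1) -> 25. No state change.
Op 5: write(P0, v0, 167). refcount(pp0)=3>1 -> COPY to pp3. 4 ppages; refcounts: pp0:2 pp1:2 pp2:1 pp3:1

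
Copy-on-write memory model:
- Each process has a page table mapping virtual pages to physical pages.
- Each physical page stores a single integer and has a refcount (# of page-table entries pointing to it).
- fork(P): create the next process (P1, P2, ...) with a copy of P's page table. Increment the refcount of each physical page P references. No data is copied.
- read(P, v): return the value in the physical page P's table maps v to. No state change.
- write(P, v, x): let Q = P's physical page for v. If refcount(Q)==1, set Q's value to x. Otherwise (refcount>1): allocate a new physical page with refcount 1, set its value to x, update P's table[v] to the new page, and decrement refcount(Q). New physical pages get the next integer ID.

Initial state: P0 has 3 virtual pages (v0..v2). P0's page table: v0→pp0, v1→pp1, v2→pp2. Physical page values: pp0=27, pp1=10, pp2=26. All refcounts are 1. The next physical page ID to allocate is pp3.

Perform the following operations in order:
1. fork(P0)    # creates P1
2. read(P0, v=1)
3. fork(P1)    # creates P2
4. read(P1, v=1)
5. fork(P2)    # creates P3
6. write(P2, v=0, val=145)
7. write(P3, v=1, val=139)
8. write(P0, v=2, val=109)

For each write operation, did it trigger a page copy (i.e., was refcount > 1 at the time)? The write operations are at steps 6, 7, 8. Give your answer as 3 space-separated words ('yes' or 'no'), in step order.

Op 1: fork(P0) -> P1. 3 ppages; refcounts: pp0:2 pp1:2 pp2:2
Op 2: read(P0, v1) -> 10. No state change.
Op 3: fork(P1) -> P2. 3 ppages; refcounts: pp0:3 pp1:3 pp2:3
Op 4: read(P1, v1) -> 10. No state change.
Op 5: fork(P2) -> P3. 3 ppages; refcounts: pp0:4 pp1:4 pp2:4
Op 6: write(P2, v0, 145). refcount(pp0)=4>1 -> COPY to pp3. 4 ppages; refcounts: pp0:3 pp1:4 pp2:4 pp3:1
Op 7: write(P3, v1, 139). refcount(pp1)=4>1 -> COPY to pp4. 5 ppages; refcounts: pp0:3 pp1:3 pp2:4 pp3:1 pp4:1
Op 8: write(P0, v2, 109). refcount(pp2)=4>1 -> COPY to pp5. 6 ppages; refcounts: pp0:3 pp1:3 pp2:3 pp3:1 pp4:1 pp5:1

yes yes yes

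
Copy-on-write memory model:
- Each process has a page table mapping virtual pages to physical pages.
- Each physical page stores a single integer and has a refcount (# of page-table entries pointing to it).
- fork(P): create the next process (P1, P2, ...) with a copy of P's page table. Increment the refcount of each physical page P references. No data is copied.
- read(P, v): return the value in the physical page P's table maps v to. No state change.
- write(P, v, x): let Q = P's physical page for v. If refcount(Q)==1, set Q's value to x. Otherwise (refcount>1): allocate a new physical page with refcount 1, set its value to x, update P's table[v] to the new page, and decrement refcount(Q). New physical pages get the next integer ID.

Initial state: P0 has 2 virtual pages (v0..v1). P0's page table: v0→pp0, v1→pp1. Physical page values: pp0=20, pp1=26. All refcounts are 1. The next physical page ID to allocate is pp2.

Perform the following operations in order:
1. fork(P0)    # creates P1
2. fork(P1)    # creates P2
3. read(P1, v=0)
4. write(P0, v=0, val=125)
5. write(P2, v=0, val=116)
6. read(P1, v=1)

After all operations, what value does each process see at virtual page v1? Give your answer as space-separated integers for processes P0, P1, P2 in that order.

Answer: 26 26 26

Derivation:
Op 1: fork(P0) -> P1. 2 ppages; refcounts: pp0:2 pp1:2
Op 2: fork(P1) -> P2. 2 ppages; refcounts: pp0:3 pp1:3
Op 3: read(P1, v0) -> 20. No state change.
Op 4: write(P0, v0, 125). refcount(pp0)=3>1 -> COPY to pp2. 3 ppages; refcounts: pp0:2 pp1:3 pp2:1
Op 5: write(P2, v0, 116). refcount(pp0)=2>1 -> COPY to pp3. 4 ppages; refcounts: pp0:1 pp1:3 pp2:1 pp3:1
Op 6: read(P1, v1) -> 26. No state change.
P0: v1 -> pp1 = 26
P1: v1 -> pp1 = 26
P2: v1 -> pp1 = 26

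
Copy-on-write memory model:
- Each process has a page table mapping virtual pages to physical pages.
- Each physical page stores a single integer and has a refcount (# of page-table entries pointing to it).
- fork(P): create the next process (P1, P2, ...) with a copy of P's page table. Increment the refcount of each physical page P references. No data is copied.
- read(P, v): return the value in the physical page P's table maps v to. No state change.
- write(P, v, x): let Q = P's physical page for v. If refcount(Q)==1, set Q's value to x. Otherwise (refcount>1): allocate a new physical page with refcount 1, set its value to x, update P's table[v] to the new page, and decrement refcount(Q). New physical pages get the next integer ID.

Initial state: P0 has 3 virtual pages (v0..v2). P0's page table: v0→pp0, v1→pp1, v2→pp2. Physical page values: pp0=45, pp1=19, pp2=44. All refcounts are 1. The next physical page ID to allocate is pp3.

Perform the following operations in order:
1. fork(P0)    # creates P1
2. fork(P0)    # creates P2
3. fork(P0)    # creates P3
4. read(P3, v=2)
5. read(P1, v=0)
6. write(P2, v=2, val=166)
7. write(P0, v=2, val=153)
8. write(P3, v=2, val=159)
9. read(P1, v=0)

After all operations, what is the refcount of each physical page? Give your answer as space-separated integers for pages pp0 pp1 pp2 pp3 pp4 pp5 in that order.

Answer: 4 4 1 1 1 1

Derivation:
Op 1: fork(P0) -> P1. 3 ppages; refcounts: pp0:2 pp1:2 pp2:2
Op 2: fork(P0) -> P2. 3 ppages; refcounts: pp0:3 pp1:3 pp2:3
Op 3: fork(P0) -> P3. 3 ppages; refcounts: pp0:4 pp1:4 pp2:4
Op 4: read(P3, v2) -> 44. No state change.
Op 5: read(P1, v0) -> 45. No state change.
Op 6: write(P2, v2, 166). refcount(pp2)=4>1 -> COPY to pp3. 4 ppages; refcounts: pp0:4 pp1:4 pp2:3 pp3:1
Op 7: write(P0, v2, 153). refcount(pp2)=3>1 -> COPY to pp4. 5 ppages; refcounts: pp0:4 pp1:4 pp2:2 pp3:1 pp4:1
Op 8: write(P3, v2, 159). refcount(pp2)=2>1 -> COPY to pp5. 6 ppages; refcounts: pp0:4 pp1:4 pp2:1 pp3:1 pp4:1 pp5:1
Op 9: read(P1, v0) -> 45. No state change.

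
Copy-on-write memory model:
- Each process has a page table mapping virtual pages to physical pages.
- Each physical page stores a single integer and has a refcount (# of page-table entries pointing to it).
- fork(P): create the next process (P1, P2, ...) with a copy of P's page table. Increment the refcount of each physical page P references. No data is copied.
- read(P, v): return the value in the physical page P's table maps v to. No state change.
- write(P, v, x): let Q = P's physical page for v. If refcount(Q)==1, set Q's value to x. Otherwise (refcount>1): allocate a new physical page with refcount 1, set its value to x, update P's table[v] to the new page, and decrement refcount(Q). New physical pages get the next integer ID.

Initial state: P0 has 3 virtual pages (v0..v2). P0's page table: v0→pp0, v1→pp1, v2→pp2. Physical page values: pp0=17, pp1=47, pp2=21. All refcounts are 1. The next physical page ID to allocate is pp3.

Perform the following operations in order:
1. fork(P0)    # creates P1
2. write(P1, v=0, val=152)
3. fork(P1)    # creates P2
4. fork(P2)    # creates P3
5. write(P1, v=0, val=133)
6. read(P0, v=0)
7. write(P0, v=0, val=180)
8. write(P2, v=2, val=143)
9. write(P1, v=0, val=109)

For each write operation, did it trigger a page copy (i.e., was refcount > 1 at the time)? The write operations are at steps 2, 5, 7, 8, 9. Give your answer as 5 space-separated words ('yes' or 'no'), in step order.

Op 1: fork(P0) -> P1. 3 ppages; refcounts: pp0:2 pp1:2 pp2:2
Op 2: write(P1, v0, 152). refcount(pp0)=2>1 -> COPY to pp3. 4 ppages; refcounts: pp0:1 pp1:2 pp2:2 pp3:1
Op 3: fork(P1) -> P2. 4 ppages; refcounts: pp0:1 pp1:3 pp2:3 pp3:2
Op 4: fork(P2) -> P3. 4 ppages; refcounts: pp0:1 pp1:4 pp2:4 pp3:3
Op 5: write(P1, v0, 133). refcount(pp3)=3>1 -> COPY to pp4. 5 ppages; refcounts: pp0:1 pp1:4 pp2:4 pp3:2 pp4:1
Op 6: read(P0, v0) -> 17. No state change.
Op 7: write(P0, v0, 180). refcount(pp0)=1 -> write in place. 5 ppages; refcounts: pp0:1 pp1:4 pp2:4 pp3:2 pp4:1
Op 8: write(P2, v2, 143). refcount(pp2)=4>1 -> COPY to pp5. 6 ppages; refcounts: pp0:1 pp1:4 pp2:3 pp3:2 pp4:1 pp5:1
Op 9: write(P1, v0, 109). refcount(pp4)=1 -> write in place. 6 ppages; refcounts: pp0:1 pp1:4 pp2:3 pp3:2 pp4:1 pp5:1

yes yes no yes no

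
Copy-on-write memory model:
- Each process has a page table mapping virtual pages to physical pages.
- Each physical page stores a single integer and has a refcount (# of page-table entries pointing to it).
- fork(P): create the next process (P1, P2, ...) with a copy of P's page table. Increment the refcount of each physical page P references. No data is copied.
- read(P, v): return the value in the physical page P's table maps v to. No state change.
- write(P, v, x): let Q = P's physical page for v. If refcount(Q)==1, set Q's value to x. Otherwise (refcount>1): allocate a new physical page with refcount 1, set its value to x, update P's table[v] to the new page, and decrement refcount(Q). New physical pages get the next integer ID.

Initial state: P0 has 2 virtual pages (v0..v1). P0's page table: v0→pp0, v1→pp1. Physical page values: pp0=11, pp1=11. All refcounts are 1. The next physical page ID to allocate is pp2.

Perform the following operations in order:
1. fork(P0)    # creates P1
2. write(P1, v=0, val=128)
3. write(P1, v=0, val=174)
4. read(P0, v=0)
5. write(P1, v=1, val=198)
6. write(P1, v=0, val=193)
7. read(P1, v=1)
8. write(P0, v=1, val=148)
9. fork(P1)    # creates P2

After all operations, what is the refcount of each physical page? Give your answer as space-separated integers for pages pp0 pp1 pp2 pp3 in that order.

Answer: 1 1 2 2

Derivation:
Op 1: fork(P0) -> P1. 2 ppages; refcounts: pp0:2 pp1:2
Op 2: write(P1, v0, 128). refcount(pp0)=2>1 -> COPY to pp2. 3 ppages; refcounts: pp0:1 pp1:2 pp2:1
Op 3: write(P1, v0, 174). refcount(pp2)=1 -> write in place. 3 ppages; refcounts: pp0:1 pp1:2 pp2:1
Op 4: read(P0, v0) -> 11. No state change.
Op 5: write(P1, v1, 198). refcount(pp1)=2>1 -> COPY to pp3. 4 ppages; refcounts: pp0:1 pp1:1 pp2:1 pp3:1
Op 6: write(P1, v0, 193). refcount(pp2)=1 -> write in place. 4 ppages; refcounts: pp0:1 pp1:1 pp2:1 pp3:1
Op 7: read(P1, v1) -> 198. No state change.
Op 8: write(P0, v1, 148). refcount(pp1)=1 -> write in place. 4 ppages; refcounts: pp0:1 pp1:1 pp2:1 pp3:1
Op 9: fork(P1) -> P2. 4 ppages; refcounts: pp0:1 pp1:1 pp2:2 pp3:2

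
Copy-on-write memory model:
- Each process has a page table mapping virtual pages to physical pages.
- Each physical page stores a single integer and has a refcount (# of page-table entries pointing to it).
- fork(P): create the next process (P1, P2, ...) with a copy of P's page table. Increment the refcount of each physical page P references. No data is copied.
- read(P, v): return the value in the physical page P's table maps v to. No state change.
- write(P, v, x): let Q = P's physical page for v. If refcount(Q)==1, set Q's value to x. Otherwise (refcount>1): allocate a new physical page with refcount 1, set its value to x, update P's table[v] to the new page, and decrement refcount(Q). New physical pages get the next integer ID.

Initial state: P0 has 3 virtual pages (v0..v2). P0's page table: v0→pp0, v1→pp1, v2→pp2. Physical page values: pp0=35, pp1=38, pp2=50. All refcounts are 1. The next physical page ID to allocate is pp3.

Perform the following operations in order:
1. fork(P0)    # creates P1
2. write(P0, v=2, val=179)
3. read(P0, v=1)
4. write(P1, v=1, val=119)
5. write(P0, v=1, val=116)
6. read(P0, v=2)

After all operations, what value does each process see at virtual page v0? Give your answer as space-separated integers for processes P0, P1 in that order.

Op 1: fork(P0) -> P1. 3 ppages; refcounts: pp0:2 pp1:2 pp2:2
Op 2: write(P0, v2, 179). refcount(pp2)=2>1 -> COPY to pp3. 4 ppages; refcounts: pp0:2 pp1:2 pp2:1 pp3:1
Op 3: read(P0, v1) -> 38. No state change.
Op 4: write(P1, v1, 119). refcount(pp1)=2>1 -> COPY to pp4. 5 ppages; refcounts: pp0:2 pp1:1 pp2:1 pp3:1 pp4:1
Op 5: write(P0, v1, 116). refcount(pp1)=1 -> write in place. 5 ppages; refcounts: pp0:2 pp1:1 pp2:1 pp3:1 pp4:1
Op 6: read(P0, v2) -> 179. No state change.
P0: v0 -> pp0 = 35
P1: v0 -> pp0 = 35

Answer: 35 35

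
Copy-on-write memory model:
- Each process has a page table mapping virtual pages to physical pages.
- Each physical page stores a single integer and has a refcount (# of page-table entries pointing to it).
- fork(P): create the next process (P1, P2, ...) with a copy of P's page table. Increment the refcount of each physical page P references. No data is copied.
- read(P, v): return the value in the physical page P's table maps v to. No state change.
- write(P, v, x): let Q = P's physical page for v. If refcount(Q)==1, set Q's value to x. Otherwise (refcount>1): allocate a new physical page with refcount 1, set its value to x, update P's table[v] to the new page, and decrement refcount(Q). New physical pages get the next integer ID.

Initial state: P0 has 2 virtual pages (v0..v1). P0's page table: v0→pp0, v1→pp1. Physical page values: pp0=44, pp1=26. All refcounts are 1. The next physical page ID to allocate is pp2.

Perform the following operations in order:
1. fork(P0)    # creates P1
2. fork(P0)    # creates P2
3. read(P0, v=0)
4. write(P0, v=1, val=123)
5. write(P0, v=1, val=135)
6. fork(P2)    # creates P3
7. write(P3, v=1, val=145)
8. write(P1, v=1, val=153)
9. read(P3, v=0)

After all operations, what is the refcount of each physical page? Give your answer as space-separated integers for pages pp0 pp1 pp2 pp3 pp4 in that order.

Op 1: fork(P0) -> P1. 2 ppages; refcounts: pp0:2 pp1:2
Op 2: fork(P0) -> P2. 2 ppages; refcounts: pp0:3 pp1:3
Op 3: read(P0, v0) -> 44. No state change.
Op 4: write(P0, v1, 123). refcount(pp1)=3>1 -> COPY to pp2. 3 ppages; refcounts: pp0:3 pp1:2 pp2:1
Op 5: write(P0, v1, 135). refcount(pp2)=1 -> write in place. 3 ppages; refcounts: pp0:3 pp1:2 pp2:1
Op 6: fork(P2) -> P3. 3 ppages; refcounts: pp0:4 pp1:3 pp2:1
Op 7: write(P3, v1, 145). refcount(pp1)=3>1 -> COPY to pp3. 4 ppages; refcounts: pp0:4 pp1:2 pp2:1 pp3:1
Op 8: write(P1, v1, 153). refcount(pp1)=2>1 -> COPY to pp4. 5 ppages; refcounts: pp0:4 pp1:1 pp2:1 pp3:1 pp4:1
Op 9: read(P3, v0) -> 44. No state change.

Answer: 4 1 1 1 1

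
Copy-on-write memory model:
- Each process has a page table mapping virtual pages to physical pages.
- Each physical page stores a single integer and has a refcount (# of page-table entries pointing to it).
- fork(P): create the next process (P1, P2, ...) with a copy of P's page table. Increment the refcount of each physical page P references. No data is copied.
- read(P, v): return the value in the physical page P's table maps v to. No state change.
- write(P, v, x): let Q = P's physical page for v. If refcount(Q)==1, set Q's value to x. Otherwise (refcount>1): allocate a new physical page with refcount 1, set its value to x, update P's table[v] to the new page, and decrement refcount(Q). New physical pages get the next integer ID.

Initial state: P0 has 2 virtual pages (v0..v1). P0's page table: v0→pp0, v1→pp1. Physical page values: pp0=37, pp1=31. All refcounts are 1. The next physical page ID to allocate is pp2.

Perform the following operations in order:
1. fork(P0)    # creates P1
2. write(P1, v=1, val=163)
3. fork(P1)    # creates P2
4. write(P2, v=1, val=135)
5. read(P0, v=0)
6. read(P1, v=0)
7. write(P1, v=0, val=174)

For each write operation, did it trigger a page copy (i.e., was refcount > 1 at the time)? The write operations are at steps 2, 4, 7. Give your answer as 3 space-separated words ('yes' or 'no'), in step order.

Op 1: fork(P0) -> P1. 2 ppages; refcounts: pp0:2 pp1:2
Op 2: write(P1, v1, 163). refcount(pp1)=2>1 -> COPY to pp2. 3 ppages; refcounts: pp0:2 pp1:1 pp2:1
Op 3: fork(P1) -> P2. 3 ppages; refcounts: pp0:3 pp1:1 pp2:2
Op 4: write(P2, v1, 135). refcount(pp2)=2>1 -> COPY to pp3. 4 ppages; refcounts: pp0:3 pp1:1 pp2:1 pp3:1
Op 5: read(P0, v0) -> 37. No state change.
Op 6: read(P1, v0) -> 37. No state change.
Op 7: write(P1, v0, 174). refcount(pp0)=3>1 -> COPY to pp4. 5 ppages; refcounts: pp0:2 pp1:1 pp2:1 pp3:1 pp4:1

yes yes yes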